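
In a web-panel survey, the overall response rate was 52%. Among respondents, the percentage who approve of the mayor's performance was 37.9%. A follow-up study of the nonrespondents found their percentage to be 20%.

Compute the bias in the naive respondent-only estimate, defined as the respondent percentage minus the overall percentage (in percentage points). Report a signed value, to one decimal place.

Nonresponse fraction = 1 − 0.52 = 0.48.
Bias = (nonresponse fraction) × (respondent percentage − nonrespondent percentage)
     = 0.48 × (37.9 − 20) = 0.48 × 17.9 = 8.592.

+8.6 percentage points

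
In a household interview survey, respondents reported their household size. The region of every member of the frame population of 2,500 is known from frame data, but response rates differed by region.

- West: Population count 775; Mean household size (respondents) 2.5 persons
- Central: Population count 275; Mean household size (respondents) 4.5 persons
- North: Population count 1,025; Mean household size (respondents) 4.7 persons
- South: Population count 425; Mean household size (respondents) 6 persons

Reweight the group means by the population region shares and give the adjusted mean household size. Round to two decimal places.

Reweight to the known region distribution:
  West: (775/2,500) × 2.5 = 0.775
  Central: (275/2,500) × 4.5 = 0.495
  North: (1,025/2,500) × 4.7 = 1.927
  South: (425/2,500) × 6 = 1.02
Post-stratified estimate = 4.217 → 4.22.

4.22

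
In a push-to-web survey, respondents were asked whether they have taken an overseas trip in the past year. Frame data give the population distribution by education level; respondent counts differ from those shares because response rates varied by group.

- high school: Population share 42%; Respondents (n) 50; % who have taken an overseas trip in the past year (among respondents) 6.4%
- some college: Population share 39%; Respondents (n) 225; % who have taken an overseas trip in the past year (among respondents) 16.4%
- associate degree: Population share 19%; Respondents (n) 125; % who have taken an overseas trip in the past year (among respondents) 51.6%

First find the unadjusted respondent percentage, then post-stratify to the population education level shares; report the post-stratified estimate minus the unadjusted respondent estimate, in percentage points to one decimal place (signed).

-7.3 percentage points

Unadjusted (pooled respondent) estimate weights by respondent counts:
  (50/400)×6.4 + (225/400)×16.4 + (125/400)×51.6 = 26.15%
Post-stratified estimate weights by population shares:
  0.42×6.4 + 0.39×16.4 + 0.19×51.6 = 18.888%
Difference = 18.888 − 26.15 = -7.262 pp.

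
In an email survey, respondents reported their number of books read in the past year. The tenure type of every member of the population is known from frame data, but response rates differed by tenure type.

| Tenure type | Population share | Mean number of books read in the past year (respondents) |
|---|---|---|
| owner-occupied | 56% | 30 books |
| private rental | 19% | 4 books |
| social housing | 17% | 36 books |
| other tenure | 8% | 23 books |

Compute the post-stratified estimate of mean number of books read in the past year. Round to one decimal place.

Each cell contributes population-share × respondent value:
  owner-occupied: 0.56 × 30 = 16.8
  private rental: 0.19 × 4 = 0.76
  social housing: 0.17 × 36 = 6.12
  other tenure: 0.08 × 23 = 1.84
Post-stratified estimate = 25.52 → 25.5.

25.5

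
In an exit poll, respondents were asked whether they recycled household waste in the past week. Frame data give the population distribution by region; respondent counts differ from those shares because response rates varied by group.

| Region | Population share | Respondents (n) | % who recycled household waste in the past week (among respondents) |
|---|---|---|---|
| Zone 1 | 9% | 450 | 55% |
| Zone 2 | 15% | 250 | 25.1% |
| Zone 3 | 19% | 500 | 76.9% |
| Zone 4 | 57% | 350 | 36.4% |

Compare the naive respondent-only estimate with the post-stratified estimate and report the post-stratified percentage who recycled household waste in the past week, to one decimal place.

44.1%

Naive respondent-only estimate (weights = respondent counts):
  (450/1550)×55 + (250/1550)×25.1 + (500/1550)×76.9 + (350/1550)×36.4 = 53.0419%
Reweighting by population region shares:
  0.09×55 + 0.15×25.1 + 0.19×76.9 + 0.57×36.4 = 44.074%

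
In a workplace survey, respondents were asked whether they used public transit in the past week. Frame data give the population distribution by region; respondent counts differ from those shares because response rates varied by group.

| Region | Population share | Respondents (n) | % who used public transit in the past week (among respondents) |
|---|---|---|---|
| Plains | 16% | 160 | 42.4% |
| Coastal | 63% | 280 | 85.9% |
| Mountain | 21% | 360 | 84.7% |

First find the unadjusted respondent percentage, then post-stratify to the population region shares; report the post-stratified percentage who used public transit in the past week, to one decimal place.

78.7%

Without adjustment, the pooled respondent share is:
  (160/800)×42.4 + (280/800)×85.9 + (360/800)×84.7 = 76.66%
Post-stratified estimate weights by population shares:
  0.16×42.4 + 0.63×85.9 + 0.21×84.7 = 78.688%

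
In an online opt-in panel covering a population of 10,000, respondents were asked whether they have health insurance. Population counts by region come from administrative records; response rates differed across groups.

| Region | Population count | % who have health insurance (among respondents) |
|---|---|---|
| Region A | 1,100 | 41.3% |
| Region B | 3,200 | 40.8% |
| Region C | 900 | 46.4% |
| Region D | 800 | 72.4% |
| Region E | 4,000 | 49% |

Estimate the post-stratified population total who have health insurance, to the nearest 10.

Apply each group's respondent rate to its population count:
  Region A: 1,100 × 41.3% = 454.3
  Region B: 3,200 × 40.8% = 1305.6
  Region C: 900 × 46.4% = 417.6
  Region D: 800 × 72.4% = 579.2
  Region E: 4,000 × 49% = 1960
Estimated total = 4716.7 → 4,720.

4,720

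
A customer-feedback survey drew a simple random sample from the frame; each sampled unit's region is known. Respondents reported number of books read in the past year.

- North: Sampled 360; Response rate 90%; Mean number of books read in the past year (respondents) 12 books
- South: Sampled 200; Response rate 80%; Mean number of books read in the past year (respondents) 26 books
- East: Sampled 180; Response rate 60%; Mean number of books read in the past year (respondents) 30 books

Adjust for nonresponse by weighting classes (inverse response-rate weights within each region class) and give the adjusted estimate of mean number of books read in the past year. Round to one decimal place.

With weight = n_sampled/n_responded per class, the weighted class total is n_sampled:
  North: 360 × 12 = 4320
  South: 200 × 26 = 5200
  East: 180 × 30 = 5400
Adjusted estimate = 14,920 / 740 = 20.1622 → 20.2.

20.2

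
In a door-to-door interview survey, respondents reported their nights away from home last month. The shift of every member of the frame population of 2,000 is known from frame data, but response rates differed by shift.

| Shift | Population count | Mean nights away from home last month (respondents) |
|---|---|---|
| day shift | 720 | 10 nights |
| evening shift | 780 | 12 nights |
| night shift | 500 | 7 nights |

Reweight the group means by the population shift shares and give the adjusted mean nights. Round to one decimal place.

Reweight to the known shift distribution:
  day shift: (720/2,000) × 10 = 3.6
  evening shift: (780/2,000) × 12 = 4.68
  night shift: (500/2,000) × 7 = 1.75
Post-stratified estimate = 10.03 → 10.0.

10.0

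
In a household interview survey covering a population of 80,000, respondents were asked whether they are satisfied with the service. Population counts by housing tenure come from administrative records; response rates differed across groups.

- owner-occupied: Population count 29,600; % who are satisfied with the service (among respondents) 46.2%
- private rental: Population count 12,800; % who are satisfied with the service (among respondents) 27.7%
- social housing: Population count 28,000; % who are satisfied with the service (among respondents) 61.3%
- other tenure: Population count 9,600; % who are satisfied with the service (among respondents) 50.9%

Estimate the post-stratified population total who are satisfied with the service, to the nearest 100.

39,300

Apply each group's respondent rate to its population count:
  owner-occupied: 29,600 × 46.2% = 13675.2
  private rental: 12,800 × 27.7% = 3545.6
  social housing: 28,000 × 61.3% = 17,164
  other tenure: 9,600 × 50.9% = 4886.4
Estimated total = 39271.2 → 39,300.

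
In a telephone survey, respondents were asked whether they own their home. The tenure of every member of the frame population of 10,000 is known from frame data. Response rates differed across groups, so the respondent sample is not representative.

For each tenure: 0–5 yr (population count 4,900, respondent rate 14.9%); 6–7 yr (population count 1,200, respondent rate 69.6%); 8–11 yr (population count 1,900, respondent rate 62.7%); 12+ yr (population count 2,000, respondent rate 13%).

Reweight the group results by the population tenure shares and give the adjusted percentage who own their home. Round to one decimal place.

30.2%

Each cell contributes population-share × respondent value:
  0–5 yr: (4,900/10,000) × 14.9 = 7.301
  6–7 yr: (1,200/10,000) × 69.6 = 8.352
  8–11 yr: (1,900/10,000) × 62.7 = 11.913
  12+ yr: (2,000/10,000) × 13 = 2.6
Post-stratified estimate = 30.166 → 30.2%.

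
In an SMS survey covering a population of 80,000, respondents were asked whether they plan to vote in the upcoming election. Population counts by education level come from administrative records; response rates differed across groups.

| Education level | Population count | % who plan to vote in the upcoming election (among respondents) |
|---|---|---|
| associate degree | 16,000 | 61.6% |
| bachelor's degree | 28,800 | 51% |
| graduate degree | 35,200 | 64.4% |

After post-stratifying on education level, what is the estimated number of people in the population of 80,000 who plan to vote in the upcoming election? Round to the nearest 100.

Apply each group's respondent rate to its population count:
  associate degree: 16,000 × 61.6% = 9856
  bachelor's degree: 28,800 × 51% = 14,688
  graduate degree: 35,200 × 64.4% = 22668.8
Estimated total = 47212.8 → 47,200.

47,200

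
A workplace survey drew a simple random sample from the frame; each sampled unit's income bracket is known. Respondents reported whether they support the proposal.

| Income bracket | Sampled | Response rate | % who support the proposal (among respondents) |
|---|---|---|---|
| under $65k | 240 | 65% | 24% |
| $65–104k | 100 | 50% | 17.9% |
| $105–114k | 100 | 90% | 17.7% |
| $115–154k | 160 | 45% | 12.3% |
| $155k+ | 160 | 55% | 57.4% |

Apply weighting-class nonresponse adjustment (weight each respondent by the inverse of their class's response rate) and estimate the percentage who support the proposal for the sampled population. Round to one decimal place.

Weighting each respondent by the inverse class response rate inflates each class back to its sampled size, so the class weight is n_sampled:
  under $65k: 240 × 24 = 5760
  $65–104k: 100 × 17.9 = 1790
  $105–114k: 100 × 17.7 = 1770
  $115–154k: 160 × 12.3 = 1968
  $155k+: 160 × 57.4 = 9184
Adjusted estimate = 20,472 / 760 = 26.9368 → 26.9%.

26.9%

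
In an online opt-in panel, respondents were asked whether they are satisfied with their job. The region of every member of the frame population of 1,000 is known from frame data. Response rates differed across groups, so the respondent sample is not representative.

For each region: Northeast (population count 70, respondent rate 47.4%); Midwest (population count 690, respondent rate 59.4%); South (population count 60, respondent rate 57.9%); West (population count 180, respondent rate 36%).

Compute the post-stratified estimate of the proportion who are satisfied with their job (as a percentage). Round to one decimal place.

Reweight to the known region distribution:
  Northeast: (70/1,000) × 47.4 = 3.318
  Midwest: (690/1,000) × 59.4 = 40.986
  South: (60/1,000) × 57.9 = 3.474
  West: (180/1,000) × 36 = 6.48
Post-stratified estimate = 54.258 → 54.3%.

54.3%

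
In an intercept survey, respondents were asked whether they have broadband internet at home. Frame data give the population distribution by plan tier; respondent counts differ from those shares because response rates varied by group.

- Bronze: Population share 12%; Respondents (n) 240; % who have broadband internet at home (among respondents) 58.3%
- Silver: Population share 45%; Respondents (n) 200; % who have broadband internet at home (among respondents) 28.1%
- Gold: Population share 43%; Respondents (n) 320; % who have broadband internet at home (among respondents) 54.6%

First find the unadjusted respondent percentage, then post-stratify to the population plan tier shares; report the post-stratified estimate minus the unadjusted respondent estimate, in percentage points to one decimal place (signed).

Without adjustment, the pooled respondent share is:
  (240/760)×58.3 + (200/760)×28.1 + (320/760)×54.6 = 48.7947%
Post-stratifying to population shares instead:
  0.12×58.3 + 0.45×28.1 + 0.43×54.6 = 43.119%
Difference = 43.119 − 48.7947 = -5.6757 pp.

-5.7 percentage points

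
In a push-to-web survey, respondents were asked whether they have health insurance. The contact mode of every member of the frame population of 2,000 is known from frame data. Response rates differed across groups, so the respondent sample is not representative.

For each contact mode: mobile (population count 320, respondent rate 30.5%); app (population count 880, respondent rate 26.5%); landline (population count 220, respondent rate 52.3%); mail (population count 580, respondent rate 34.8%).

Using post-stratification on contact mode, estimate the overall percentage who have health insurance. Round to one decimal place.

32.4%

Each cell contributes population-share × respondent value:
  mobile: (320/2,000) × 30.5 = 4.88
  app: (880/2,000) × 26.5 = 11.66
  landline: (220/2,000) × 52.3 = 5.753
  mail: (580/2,000) × 34.8 = 10.092
Post-stratified estimate = 32.385 → 32.4%.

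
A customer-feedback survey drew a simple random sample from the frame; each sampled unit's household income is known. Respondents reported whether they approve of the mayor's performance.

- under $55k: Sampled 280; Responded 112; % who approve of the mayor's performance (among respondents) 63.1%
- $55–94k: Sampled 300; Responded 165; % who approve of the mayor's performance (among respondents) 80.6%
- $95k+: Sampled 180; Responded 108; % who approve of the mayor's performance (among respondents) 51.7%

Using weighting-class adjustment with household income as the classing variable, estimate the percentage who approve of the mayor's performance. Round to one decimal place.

67.3%

Class response rates: under $55k 112/280 = 40%, $55–94k 165/300 = 55%, $95k+ 108/180 = 60%.
With weight = n_sampled/n_responded per class, the weighted class total is n_sampled:
  under $55k: 280 × 63.1 = 17,668
  $55–94k: 300 × 80.6 = 24,180
  $95k+: 180 × 51.7 = 9306
Adjusted estimate = 51,154 / 760 = 67.3079 → 67.3%.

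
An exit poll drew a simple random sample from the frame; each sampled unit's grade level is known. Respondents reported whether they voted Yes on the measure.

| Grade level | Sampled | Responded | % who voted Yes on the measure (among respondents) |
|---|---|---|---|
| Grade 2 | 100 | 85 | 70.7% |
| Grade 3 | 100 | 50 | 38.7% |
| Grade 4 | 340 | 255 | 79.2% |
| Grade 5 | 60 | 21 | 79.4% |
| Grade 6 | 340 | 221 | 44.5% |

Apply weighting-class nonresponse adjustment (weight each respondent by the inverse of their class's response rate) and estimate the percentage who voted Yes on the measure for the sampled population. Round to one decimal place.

Class response rates: Grade 2 85/100 = 85%, Grade 3 50/100 = 50%, Grade 4 255/340 = 75%, Grade 5 21/60 = 35%, Grade 6 221/340 = 65%.
With weight = n_sampled/n_responded per class, the weighted class total is n_sampled:
  Grade 2: 100 × 70.7 = 7070
  Grade 3: 100 × 38.7 = 3870
  Grade 4: 340 × 79.2 = 26,928
  Grade 5: 60 × 79.4 = 4764
  Grade 6: 340 × 44.5 = 15,130
Adjusted estimate = 57,762 / 940 = 61.4489 → 61.4%.

61.4%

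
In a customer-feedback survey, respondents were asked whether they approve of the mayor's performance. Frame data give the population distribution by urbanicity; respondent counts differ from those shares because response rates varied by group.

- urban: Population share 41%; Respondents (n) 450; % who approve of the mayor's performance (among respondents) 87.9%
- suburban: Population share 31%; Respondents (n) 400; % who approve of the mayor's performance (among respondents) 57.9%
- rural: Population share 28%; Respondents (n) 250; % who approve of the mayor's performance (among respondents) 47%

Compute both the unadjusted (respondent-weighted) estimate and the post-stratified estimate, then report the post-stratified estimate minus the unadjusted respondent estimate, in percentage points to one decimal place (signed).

-0.5 percentage points

Unadjusted (pooled respondent) estimate weights by respondent counts:
  (450/1100)×87.9 + (400/1100)×57.9 + (250/1100)×47 = 67.6955%
Post-stratified estimate weights by population shares:
  0.41×87.9 + 0.31×57.9 + 0.28×47 = 67.148%
Difference = 67.148 − 67.6955 = -0.5475 pp.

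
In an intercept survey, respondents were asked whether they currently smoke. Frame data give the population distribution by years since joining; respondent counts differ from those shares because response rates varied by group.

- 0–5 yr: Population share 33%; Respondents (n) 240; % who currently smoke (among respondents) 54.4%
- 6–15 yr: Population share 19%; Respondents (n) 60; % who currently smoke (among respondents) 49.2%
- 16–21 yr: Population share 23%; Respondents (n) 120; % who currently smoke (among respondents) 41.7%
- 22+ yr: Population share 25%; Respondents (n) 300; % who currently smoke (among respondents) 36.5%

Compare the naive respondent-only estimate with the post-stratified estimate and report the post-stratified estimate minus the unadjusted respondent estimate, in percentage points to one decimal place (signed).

+1.6 percentage points

Unadjusted (pooled respondent) estimate weights by respondent counts:
  (240/720)×54.4 + (60/720)×49.2 + (120/720)×41.7 + (300/720)×36.5 = 44.3917%
Post-stratifying to population shares instead:
  0.33×54.4 + 0.19×49.2 + 0.23×41.7 + 0.25×36.5 = 46.016%
Difference = 46.016 − 44.3917 = 1.6243 pp.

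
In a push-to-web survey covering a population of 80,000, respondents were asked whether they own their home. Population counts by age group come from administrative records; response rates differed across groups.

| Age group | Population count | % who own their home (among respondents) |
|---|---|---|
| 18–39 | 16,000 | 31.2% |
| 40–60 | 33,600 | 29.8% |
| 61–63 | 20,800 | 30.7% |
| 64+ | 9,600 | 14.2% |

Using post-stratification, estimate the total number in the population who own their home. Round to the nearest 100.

22,800

Each cell contributes its population count × the respondent rate:
  18–39: 16,000 × 31.2% = 4992
  40–60: 33,600 × 29.8% = 10012.8
  61–63: 20,800 × 30.7% = 6385.6
  64+: 9,600 × 14.2% = 1363.2
Estimated total = 22753.6 → 22,800.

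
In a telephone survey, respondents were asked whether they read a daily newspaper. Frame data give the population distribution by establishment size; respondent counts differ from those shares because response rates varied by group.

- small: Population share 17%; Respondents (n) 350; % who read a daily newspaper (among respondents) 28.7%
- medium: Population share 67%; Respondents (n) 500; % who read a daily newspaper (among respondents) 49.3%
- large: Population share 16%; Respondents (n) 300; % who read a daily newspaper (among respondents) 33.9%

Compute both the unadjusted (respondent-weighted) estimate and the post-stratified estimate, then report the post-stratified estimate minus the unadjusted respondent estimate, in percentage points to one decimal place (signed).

+4.3 percentage points

Without adjustment, the pooled respondent share is:
  (350/1150)×28.7 + (500/1150)×49.3 + (300/1150)×33.9 = 39.013%
Reweighting by population establishment size shares:
  0.17×28.7 + 0.67×49.3 + 0.16×33.9 = 43.334%
Difference = 43.334 − 39.013 = 4.321 pp.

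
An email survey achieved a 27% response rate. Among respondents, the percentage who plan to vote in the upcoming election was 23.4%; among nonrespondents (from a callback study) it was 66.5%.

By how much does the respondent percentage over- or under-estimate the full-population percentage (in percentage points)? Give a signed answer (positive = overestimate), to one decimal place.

-31.5 percentage points

Nonresponse fraction = 1 − 0.27 = 0.73.
Bias = (nonresponse fraction) × (respondent percentage − nonrespondent percentage)
     = 0.73 × (23.4 − 66.5) = 0.73 × -43.1 = -31.463.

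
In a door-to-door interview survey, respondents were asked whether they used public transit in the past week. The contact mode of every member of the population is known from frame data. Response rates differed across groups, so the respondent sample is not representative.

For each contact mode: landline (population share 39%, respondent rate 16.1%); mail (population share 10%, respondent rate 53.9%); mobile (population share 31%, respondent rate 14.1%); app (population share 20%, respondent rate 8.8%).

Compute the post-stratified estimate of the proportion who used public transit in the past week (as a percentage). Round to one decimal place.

17.8%

Post-stratification weights by population share, not respondent share:
  landline: 0.39 × 16.1 = 6.279
  mail: 0.1 × 53.9 = 5.39
  mobile: 0.31 × 14.1 = 4.371
  app: 0.2 × 8.8 = 1.76
Post-stratified estimate = 17.8 → 17.8%.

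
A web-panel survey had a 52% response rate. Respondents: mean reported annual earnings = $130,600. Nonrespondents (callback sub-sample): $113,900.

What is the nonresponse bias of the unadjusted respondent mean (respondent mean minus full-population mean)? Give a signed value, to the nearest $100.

Nonresponse fraction = 1 − 0.52 = 0.48.
Bias = (nonresponse fraction) × (respondent mean − nonrespondent mean)
     = 0.48 × (130,600 − 113,900) = 0.48 × 16,700 = 8016.

+$8,000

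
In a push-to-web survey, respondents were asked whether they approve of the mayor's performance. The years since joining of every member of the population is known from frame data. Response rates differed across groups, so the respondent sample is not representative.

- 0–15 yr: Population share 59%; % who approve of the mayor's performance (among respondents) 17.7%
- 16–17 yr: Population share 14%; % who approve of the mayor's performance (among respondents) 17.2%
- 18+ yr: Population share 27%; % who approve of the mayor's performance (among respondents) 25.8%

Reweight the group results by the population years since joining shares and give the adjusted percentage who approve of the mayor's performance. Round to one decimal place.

19.8%

Each cell contributes population-share × respondent value:
  0–15 yr: 0.59 × 17.7 = 10.443
  16–17 yr: 0.14 × 17.2 = 2.408
  18+ yr: 0.27 × 25.8 = 6.966
Post-stratified estimate = 19.817 → 19.8%.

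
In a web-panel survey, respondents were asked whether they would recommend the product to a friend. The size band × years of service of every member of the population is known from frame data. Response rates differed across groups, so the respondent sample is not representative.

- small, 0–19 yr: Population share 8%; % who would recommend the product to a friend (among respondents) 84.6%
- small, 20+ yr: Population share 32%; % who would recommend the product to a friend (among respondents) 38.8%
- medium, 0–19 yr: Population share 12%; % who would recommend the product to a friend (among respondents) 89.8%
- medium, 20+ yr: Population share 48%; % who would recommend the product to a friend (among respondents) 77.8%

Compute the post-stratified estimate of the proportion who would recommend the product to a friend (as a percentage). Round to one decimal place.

Post-stratification weights by population share, not respondent share:
  small, 0–19 yr: 0.08 × 84.6 = 6.768
  small, 20+ yr: 0.32 × 38.8 = 12.416
  medium, 0–19 yr: 0.12 × 89.8 = 10.776
  medium, 20+ yr: 0.48 × 77.8 = 37.344
Post-stratified estimate = 67.304 → 67.3%.

67.3%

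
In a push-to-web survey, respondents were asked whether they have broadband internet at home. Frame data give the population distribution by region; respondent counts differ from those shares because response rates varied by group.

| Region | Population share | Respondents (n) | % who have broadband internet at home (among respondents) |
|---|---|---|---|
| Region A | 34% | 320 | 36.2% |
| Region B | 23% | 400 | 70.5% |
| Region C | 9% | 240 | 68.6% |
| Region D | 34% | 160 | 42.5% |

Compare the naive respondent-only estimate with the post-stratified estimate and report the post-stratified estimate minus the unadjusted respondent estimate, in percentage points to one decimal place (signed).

Naive respondent-only estimate (weights = respondent counts):
  (320/1120)×36.2 + (400/1120)×70.5 + (240/1120)×68.6 + (160/1120)×42.5 = 56.2929%
Post-stratifying to population shares instead:
  0.34×36.2 + 0.23×70.5 + 0.09×68.6 + 0.34×42.5 = 49.147%
Difference = 49.147 − 56.2929 = -7.1459 pp.

-7.1 percentage points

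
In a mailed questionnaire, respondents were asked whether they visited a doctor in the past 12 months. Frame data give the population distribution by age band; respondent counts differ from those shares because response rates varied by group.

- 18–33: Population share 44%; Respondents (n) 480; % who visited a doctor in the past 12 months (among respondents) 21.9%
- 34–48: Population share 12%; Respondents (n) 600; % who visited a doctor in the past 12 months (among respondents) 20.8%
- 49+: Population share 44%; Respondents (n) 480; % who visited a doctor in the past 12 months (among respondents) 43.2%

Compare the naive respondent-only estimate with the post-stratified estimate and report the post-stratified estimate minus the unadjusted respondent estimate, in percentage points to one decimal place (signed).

Naive respondent-only estimate (weights = respondent counts):
  (480/1560)×21.9 + (600/1560)×20.8 + (480/1560)×43.2 = 28.0308%
Reweighting by population age band shares:
  0.44×21.9 + 0.12×20.8 + 0.44×43.2 = 31.14%
Difference = 31.14 − 28.0308 = 3.1092 pp.

+3.1 percentage points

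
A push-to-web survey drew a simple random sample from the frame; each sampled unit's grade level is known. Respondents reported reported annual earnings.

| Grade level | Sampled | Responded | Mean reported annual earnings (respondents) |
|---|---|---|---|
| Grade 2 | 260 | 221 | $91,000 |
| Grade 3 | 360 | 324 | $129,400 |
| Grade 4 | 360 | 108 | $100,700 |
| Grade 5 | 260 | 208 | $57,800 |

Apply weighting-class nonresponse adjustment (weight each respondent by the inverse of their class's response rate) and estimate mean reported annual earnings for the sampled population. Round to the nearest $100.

$98,000

Class response rates: Grade 2 221/260 = 85%, Grade 3 324/360 = 90%, Grade 4 108/360 = 30%, Grade 5 208/260 = 80%.
With weight = n_sampled/n_responded per class, the weighted class total is n_sampled:
  Grade 2: 260 × 91,000 = 23,660,000
  Grade 3: 360 × 129,400 = 46,584,000
  Grade 4: 360 × 100,700 = 36,252,000
  Grade 5: 260 × 57,800 = 15,028,000
Adjusted estimate = 121,524,000 / 1,240 = 98003.2 → $98,000.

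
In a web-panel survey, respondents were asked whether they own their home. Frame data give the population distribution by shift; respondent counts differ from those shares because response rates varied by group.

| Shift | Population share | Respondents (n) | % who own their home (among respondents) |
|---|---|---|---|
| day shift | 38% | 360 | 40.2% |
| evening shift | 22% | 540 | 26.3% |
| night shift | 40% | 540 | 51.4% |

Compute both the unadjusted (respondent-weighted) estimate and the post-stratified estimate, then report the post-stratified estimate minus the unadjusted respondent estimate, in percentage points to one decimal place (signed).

+2.4 percentage points

Naive respondent-only estimate (weights = respondent counts):
  (360/1440)×40.2 + (540/1440)×26.3 + (540/1440)×51.4 = 39.1875%
Post-stratified estimate weights by population shares:
  0.38×40.2 + 0.22×26.3 + 0.4×51.4 = 41.622%
Difference = 41.622 − 39.1875 = 2.4345 pp.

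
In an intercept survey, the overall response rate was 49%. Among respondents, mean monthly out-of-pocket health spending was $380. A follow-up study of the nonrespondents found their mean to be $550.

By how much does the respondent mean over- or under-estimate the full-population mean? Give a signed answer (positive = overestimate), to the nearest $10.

-$90

Nonresponse fraction = 1 − 0.49 = 0.51.
Bias = (nonresponse fraction) × (respondent mean − nonrespondent mean)
     = 0.51 × (380 − 550) = 0.51 × -170 = -86.7.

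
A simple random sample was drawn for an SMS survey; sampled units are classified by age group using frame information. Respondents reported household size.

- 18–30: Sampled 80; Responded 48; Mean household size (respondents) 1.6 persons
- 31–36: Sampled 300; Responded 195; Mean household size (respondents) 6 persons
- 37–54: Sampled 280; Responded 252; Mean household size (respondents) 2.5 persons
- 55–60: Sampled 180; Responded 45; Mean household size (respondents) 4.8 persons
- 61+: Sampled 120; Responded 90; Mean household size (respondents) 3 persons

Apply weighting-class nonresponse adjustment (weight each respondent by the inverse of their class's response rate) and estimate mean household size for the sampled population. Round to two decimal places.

4.01

Class response rates: 18–30 48/80 = 60%, 31–36 195/300 = 65%, 37–54 252/280 = 90%, 55–60 45/180 = 25%, 61+ 90/120 = 75%.
Inverse-response-rate weighting restores each class to its sampled count, so class totals weight by n_sampled:
  18–30: 80 × 1.6 = 128
  31–36: 300 × 6 = 1800
  37–54: 280 × 2.5 = 700
  55–60: 180 × 4.8 = 864
  61+: 120 × 3 = 360
Adjusted estimate = 3852 / 960 = 4.0125 → 4.01.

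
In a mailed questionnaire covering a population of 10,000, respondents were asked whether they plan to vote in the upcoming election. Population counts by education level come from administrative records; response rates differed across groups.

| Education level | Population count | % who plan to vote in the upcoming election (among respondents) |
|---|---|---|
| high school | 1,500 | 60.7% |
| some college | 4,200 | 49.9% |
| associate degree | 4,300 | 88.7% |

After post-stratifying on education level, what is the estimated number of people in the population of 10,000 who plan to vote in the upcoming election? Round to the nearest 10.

Each cell contributes its population count × the respondent rate:
  high school: 1,500 × 60.7% = 910.5
  some college: 4,200 × 49.9% = 2095.8
  associate degree: 4,300 × 88.7% = 3814.1
Estimated total = 6820.4 → 6,820.

6,820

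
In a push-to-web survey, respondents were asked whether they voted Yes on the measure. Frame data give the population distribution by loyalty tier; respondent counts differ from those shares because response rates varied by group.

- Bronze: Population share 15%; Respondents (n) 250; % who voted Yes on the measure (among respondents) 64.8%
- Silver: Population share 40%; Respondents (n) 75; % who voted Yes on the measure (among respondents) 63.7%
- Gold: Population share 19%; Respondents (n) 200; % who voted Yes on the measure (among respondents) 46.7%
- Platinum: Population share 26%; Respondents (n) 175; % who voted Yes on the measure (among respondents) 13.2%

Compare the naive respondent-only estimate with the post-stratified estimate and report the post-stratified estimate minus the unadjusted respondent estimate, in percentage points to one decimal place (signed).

+0.9 percentage points

Without adjustment, the pooled respondent share is:
  (250/700)×64.8 + (75/700)×63.7 + (200/700)×46.7 + (175/700)×13.2 = 46.6107%
Post-stratified estimate weights by population shares:
  0.15×64.8 + 0.4×63.7 + 0.19×46.7 + 0.26×13.2 = 47.505%
Difference = 47.505 − 46.6107 = 0.8943 pp.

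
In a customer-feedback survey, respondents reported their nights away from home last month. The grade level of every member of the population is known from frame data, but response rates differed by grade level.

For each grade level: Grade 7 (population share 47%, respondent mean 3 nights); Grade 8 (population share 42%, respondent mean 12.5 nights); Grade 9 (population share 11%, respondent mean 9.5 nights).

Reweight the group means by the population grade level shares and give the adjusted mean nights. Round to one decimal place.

Each cell contributes population-share × respondent value:
  Grade 7: 0.47 × 3 = 1.41
  Grade 8: 0.42 × 12.5 = 5.25
  Grade 9: 0.11 × 9.5 = 1.045
Post-stratified estimate = 7.705 → 7.7.

7.7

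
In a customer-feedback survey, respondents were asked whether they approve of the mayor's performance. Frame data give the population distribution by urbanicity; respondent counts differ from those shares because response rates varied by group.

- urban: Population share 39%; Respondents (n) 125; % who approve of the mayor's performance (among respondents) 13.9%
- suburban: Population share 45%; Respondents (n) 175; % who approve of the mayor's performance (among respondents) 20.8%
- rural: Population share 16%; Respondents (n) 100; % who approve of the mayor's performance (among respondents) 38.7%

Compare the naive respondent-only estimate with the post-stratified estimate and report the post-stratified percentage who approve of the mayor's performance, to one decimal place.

Unadjusted (pooled respondent) estimate weights by respondent counts:
  (125/400)×13.9 + (175/400)×20.8 + (100/400)×38.7 = 23.1187%
Post-stratifying to population shares instead:
  0.39×13.9 + 0.45×20.8 + 0.16×38.7 = 20.973%

21.0%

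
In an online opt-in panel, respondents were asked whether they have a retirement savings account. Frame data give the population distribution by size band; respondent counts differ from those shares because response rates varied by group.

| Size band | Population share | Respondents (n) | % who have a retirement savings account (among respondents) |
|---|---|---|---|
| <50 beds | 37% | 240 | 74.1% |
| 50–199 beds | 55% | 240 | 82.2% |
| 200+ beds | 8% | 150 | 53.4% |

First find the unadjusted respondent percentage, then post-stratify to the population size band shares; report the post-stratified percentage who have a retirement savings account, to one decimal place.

76.9%

Without adjustment, the pooled respondent share is:
  (240/630)×74.1 + (240/630)×82.2 + (150/630)×53.4 = 72.2571%
Post-stratifying to population shares instead:
  0.37×74.1 + 0.55×82.2 + 0.08×53.4 = 76.899%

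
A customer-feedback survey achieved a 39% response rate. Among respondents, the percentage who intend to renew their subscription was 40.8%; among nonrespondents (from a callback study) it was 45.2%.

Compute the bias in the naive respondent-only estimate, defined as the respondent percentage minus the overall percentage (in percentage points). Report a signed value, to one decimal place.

-2.7 percentage points

Nonresponse fraction = 1 − 0.39 = 0.61.
Bias = (nonresponse fraction) × (respondent percentage − nonrespondent percentage)
     = 0.61 × (40.8 − 45.2) = 0.61 × -4.4 = -2.684.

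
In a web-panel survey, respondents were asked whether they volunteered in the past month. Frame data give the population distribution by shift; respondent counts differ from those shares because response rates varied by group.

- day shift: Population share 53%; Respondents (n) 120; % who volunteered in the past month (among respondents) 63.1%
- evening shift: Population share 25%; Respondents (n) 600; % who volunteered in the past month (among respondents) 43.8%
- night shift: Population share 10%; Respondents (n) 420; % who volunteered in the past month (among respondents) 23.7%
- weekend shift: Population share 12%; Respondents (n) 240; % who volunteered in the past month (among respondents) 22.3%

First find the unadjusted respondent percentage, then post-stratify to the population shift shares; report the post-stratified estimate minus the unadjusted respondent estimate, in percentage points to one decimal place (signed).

Without adjustment, the pooled respondent share is:
  (120/1380)×63.1 + (600/1380)×43.8 + (420/1380)×23.7 + (240/1380)×22.3 = 35.6217%
Reweighting by population shift shares:
  0.53×63.1 + 0.25×43.8 + 0.1×23.7 + 0.12×22.3 = 49.439%
Difference = 49.439 − 35.6217 = 13.8173 pp.

+13.8 percentage points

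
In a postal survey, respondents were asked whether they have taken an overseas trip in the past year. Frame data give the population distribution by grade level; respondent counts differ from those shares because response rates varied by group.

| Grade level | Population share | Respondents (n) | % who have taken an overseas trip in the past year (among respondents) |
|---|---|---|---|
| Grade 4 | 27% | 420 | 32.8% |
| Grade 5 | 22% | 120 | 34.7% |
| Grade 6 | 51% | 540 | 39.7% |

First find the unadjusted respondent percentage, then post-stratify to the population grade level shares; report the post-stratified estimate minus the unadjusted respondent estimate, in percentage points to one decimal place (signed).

+0.3 percentage points

Unadjusted (pooled respondent) estimate weights by respondent counts:
  (420/1080)×32.8 + (120/1080)×34.7 + (540/1080)×39.7 = 36.4611%
Reweighting by population grade level shares:
  0.27×32.8 + 0.22×34.7 + 0.51×39.7 = 36.737%
Difference = 36.737 − 36.4611 = 0.2759 pp.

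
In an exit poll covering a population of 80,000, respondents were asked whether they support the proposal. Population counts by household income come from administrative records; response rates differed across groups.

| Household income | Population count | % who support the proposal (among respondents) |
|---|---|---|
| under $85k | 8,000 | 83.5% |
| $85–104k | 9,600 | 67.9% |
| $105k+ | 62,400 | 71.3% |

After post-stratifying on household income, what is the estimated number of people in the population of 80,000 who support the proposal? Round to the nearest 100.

57,700

Each cell contributes its population count × the respondent rate:
  under $85k: 8,000 × 83.5% = 6680
  $85–104k: 9,600 × 67.9% = 6518.4
  $105k+: 62,400 × 71.3% = 44491.2
Estimated total = 57689.6 → 57,700.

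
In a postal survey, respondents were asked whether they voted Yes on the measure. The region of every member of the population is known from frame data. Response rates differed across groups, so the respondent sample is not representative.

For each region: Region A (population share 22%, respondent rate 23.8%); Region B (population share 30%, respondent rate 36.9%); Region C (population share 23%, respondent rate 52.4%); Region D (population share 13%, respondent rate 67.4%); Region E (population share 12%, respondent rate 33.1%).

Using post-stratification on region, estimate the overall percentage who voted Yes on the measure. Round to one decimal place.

41.1%

Reweight to the known region distribution:
  Region A: 0.22 × 23.8 = 5.236
  Region B: 0.3 × 36.9 = 11.07
  Region C: 0.23 × 52.4 = 12.052
  Region D: 0.13 × 67.4 = 8.762
  Region E: 0.12 × 33.1 = 3.972
Post-stratified estimate = 41.092 → 41.1%.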